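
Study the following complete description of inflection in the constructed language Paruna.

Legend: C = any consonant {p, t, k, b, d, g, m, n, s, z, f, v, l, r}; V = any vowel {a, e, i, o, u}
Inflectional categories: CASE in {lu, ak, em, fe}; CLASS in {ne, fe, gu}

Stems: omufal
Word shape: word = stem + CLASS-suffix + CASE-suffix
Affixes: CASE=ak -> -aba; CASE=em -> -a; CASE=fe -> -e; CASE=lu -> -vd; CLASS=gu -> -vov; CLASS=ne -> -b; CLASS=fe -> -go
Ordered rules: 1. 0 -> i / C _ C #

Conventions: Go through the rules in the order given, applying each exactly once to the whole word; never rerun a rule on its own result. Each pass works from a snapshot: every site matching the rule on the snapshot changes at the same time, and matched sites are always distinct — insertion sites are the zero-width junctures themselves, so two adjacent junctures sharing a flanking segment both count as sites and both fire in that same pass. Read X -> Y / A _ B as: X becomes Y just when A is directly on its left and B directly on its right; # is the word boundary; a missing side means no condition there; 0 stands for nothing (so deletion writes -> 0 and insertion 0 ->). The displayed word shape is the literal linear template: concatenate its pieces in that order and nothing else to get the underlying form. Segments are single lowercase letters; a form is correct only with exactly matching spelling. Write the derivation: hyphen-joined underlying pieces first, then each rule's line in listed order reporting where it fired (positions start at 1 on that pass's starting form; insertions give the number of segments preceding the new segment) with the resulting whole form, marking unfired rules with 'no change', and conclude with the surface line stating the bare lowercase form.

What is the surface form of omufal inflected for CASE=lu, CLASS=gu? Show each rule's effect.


underlying: omufal-vov-vd
1. 0 -> i / C _ C #: inserts after position(s) 10: omufalvovvid
surface: omufalvovvid


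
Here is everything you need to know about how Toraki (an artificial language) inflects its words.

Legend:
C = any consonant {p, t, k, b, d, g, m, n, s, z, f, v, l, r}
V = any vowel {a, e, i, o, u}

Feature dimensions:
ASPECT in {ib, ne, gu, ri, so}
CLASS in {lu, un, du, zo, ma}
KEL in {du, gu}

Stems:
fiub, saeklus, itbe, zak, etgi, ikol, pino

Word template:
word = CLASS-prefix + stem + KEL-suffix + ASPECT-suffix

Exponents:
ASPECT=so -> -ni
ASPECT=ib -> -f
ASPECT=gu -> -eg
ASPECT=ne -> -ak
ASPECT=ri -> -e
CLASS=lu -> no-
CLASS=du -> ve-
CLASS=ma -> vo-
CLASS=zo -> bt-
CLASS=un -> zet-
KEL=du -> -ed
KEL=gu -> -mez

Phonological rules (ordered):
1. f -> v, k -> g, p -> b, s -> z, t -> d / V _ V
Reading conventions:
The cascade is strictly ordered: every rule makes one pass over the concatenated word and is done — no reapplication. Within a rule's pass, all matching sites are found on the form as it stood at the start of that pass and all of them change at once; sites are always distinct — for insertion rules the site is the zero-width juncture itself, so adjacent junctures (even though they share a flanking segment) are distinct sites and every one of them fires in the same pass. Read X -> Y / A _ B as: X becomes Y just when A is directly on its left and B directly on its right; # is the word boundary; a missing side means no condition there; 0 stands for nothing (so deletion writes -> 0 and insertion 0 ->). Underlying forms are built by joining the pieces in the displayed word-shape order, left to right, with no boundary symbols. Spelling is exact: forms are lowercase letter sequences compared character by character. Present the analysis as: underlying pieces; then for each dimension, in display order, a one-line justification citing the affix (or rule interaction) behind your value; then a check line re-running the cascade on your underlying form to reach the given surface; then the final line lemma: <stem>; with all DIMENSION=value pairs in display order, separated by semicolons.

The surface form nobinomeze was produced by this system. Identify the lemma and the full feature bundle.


underlying: no-pino-mez-e
ASPECT=ri - signalled by the affix -e
CLASS=lu - signalled by the affix no-
KEL=gu - signalled by the affix -mez
check: nopinomeze -> nobinomeze
lemma: pino; ASPECT=ri; CLASS=lu; KEL=gu


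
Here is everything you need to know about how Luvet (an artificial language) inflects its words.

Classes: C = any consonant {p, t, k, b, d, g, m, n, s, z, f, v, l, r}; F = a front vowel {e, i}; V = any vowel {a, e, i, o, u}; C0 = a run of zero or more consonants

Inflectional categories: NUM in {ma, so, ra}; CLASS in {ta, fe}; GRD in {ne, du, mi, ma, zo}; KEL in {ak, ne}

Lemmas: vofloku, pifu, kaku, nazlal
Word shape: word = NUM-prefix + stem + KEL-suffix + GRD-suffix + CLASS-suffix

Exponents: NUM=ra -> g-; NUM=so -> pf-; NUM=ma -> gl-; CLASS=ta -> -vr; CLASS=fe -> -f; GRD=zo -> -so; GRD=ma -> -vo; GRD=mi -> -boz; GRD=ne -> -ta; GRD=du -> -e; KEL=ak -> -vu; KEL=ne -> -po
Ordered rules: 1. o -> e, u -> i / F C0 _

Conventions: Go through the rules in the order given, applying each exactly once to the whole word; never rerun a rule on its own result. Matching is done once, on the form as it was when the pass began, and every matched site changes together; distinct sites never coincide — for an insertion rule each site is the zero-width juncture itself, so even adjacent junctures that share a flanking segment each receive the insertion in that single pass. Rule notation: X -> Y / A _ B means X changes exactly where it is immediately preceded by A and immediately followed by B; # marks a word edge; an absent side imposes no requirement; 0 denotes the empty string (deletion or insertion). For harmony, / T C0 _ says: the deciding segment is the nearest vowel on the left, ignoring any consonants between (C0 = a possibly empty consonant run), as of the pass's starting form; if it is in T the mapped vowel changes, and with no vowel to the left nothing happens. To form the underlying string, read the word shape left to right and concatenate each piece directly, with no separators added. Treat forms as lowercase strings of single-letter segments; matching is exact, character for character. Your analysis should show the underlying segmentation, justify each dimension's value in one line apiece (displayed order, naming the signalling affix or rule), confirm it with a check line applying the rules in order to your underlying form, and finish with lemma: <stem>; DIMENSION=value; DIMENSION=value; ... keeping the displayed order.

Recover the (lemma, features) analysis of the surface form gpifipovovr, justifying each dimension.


underlying: g-pifu-po-vo-vr
NUM=ra - signalled by the affix g-
CLASS=ta - signalled by the affix -vr
GRD=ma - signalled by the affix -vo
KEL=ne - signalled by the affix -po
check: gpifupovovr -> gpifipovovr
lemma: pifu; NUM=ra; CLASS=ta; GRD=ma; KEL=ne


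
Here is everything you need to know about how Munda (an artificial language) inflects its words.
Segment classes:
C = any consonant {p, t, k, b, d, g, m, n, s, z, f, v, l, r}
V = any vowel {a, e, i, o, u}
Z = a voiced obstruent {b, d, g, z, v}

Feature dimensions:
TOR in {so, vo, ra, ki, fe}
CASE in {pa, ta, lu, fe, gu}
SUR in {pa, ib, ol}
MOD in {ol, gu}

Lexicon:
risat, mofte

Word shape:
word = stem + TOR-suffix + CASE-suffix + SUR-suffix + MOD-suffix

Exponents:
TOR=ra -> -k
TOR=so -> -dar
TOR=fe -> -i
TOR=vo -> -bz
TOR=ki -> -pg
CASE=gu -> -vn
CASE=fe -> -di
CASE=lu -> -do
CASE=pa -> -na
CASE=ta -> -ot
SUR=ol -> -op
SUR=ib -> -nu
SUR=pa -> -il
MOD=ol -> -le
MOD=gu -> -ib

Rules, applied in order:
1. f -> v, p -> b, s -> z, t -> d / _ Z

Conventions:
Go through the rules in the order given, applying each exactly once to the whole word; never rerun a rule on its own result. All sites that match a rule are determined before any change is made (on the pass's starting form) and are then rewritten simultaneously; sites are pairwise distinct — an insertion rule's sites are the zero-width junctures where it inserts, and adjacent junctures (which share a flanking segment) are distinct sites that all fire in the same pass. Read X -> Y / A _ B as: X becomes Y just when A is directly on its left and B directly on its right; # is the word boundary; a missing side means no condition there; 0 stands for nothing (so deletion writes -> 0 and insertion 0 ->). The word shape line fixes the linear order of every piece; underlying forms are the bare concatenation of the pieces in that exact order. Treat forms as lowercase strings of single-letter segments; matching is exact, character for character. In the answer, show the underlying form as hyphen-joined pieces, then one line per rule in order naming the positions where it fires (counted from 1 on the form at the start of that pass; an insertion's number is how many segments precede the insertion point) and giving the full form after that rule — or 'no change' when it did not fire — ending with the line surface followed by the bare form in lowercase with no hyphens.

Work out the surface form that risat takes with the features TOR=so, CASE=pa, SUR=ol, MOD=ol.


underlying: risat-dar-na-op-le
1. f -> v, p -> b, s -> z, t -> d / _ Z: fires at position(s) 5: risaddarnaople
surface: risaddarnaople


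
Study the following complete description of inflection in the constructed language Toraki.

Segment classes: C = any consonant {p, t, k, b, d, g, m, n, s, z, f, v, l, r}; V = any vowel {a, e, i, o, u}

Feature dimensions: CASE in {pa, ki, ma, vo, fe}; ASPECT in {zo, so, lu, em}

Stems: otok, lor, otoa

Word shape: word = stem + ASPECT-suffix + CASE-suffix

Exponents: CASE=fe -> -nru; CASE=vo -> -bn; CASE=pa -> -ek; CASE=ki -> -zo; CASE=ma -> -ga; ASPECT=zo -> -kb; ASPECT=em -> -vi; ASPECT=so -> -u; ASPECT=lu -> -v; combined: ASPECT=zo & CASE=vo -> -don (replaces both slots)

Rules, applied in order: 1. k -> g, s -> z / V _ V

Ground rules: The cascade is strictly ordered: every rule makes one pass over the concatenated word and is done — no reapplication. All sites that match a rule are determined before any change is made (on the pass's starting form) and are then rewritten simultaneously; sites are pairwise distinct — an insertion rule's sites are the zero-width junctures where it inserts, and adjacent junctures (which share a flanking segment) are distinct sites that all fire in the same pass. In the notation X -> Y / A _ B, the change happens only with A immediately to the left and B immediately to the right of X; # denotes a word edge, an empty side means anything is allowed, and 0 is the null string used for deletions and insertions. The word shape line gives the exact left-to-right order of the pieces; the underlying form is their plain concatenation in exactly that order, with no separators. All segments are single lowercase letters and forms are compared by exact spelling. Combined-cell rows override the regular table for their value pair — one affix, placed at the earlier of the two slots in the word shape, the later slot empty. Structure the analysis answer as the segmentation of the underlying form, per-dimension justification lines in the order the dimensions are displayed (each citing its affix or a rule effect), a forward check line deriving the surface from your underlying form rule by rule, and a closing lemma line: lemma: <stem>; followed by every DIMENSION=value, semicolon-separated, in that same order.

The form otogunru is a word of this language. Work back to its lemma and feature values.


underlying: otok-u-nru
CASE=fe - signalled by the affix -nru
ASPECT=so - signalled by the affix -u
check: otokunru -> otogunru
lemma: otok; CASE=fe; ASPECT=so


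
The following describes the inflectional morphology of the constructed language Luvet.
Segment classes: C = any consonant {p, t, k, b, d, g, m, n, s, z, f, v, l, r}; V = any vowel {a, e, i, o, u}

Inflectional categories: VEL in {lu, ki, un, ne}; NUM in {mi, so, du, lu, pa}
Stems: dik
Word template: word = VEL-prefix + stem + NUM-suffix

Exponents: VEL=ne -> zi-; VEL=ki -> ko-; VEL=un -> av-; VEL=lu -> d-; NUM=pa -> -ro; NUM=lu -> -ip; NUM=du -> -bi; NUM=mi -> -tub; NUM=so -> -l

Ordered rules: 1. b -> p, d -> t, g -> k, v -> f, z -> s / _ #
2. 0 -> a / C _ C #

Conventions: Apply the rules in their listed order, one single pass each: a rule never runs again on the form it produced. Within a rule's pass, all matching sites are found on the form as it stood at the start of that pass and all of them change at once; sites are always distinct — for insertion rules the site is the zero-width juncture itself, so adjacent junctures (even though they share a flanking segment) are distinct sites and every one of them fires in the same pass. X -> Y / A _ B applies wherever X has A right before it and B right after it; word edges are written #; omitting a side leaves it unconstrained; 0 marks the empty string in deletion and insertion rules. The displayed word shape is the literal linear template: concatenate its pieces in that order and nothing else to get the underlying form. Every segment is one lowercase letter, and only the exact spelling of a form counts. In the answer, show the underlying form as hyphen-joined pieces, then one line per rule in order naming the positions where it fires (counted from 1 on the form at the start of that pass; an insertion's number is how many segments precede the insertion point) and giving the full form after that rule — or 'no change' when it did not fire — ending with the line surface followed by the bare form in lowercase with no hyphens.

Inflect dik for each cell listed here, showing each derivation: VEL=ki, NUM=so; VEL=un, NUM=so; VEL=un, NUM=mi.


cell VEL=ki, NUM=so:
underlying: ko-dik-l
1. b -> p, d -> t, g -> k, v -> f, z -> s / _ #: no change
2. 0 -> a / C _ C #: inserts after position(s) 5: kodikal
surface: kodikal

cell VEL=un, NUM=so:
underlying: av-dik-l
1. b -> p, d -> t, g -> k, v -> f, z -> s / _ #: no change
2. 0 -> a / C _ C #: inserts after position(s) 5: avdikal
surface: avdikal

cell VEL=un, NUM=mi:
underlying: av-dik-tub
1. b -> p, d -> t, g -> k, v -> f, z -> s / _ #: fires at position(s) 8: avdiktup
2. 0 -> a / C _ C #: no change
surface: avdiktup


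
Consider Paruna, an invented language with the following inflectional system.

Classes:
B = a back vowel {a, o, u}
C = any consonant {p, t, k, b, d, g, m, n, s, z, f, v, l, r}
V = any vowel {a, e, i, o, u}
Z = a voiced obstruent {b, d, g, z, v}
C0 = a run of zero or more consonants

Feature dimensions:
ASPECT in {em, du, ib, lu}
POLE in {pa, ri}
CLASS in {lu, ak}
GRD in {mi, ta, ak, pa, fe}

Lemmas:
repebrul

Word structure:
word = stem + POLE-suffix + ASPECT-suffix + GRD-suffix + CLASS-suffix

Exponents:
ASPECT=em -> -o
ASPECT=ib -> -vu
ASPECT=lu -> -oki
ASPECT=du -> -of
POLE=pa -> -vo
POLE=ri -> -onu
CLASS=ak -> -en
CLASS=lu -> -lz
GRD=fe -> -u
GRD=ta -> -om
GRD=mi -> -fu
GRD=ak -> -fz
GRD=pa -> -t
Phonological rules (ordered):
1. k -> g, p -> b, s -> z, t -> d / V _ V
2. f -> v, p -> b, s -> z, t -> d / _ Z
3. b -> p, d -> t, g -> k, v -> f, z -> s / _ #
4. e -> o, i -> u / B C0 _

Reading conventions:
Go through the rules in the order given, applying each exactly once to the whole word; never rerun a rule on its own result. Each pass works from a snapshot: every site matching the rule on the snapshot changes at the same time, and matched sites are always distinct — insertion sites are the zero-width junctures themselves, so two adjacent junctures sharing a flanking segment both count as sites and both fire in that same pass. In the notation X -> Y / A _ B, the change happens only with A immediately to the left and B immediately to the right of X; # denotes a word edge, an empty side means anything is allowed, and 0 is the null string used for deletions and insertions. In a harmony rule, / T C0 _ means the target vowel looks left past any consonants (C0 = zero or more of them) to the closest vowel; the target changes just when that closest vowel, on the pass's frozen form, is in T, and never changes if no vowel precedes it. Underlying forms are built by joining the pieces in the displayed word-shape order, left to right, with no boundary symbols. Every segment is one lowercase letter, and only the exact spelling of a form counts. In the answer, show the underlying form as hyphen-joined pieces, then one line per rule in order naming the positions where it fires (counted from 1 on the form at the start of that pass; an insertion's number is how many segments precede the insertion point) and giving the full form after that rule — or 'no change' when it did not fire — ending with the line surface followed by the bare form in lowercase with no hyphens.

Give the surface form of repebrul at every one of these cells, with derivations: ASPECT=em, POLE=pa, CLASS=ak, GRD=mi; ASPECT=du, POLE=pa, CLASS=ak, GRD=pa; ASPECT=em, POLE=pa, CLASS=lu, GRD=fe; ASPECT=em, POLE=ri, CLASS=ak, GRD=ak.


cell ASPECT=em, POLE=pa, CLASS=ak, GRD=mi:
underlying: repebrul-vo-o-fu-en
1. k -> g, p -> b, s -> z, t -> d / V _ V: fires at position(s) 3: rebebrulvoofuen
2. f -> v, p -> b, s -> z, t -> d / _ Z: no change
3. b -> p, d -> t, g -> k, v -> f, z -> s / _ #: no change
4. e -> o, i -> u / B C0 _: fires at position(s) 14: rebebrulvoofuon
surface: rebebrulvoofuon

cell ASPECT=du, POLE=pa, CLASS=ak, GRD=pa:
underlying: repebrul-vo-of-t-en
1. k -> g, p -> b, s -> z, t -> d / V _ V: fires at position(s) 3: rebebrulvooften
2. f -> v, p -> b, s -> z, t -> d / _ Z: no change
3. b -> p, d -> t, g -> k, v -> f, z -> s / _ #: no change
4. e -> o, i -> u / B C0 _: fires at position(s) 14: rebebrulvoofton
surface: rebebrulvoofton

cell ASPECT=em, POLE=pa, CLASS=lu, GRD=fe:
underlying: repebrul-vo-o-u-lz
1. k -> g, p -> b, s -> z, t -> d / V _ V: fires at position(s) 3: rebebrulvooulz
2. f -> v, p -> b, s -> z, t -> d / _ Z: no change
3. b -> p, d -> t, g -> k, v -> f, z -> s / _ #: fires at position(s) 14: rebebrulvoouls
4. e -> o, i -> u / B C0 _: no change
surface: rebebrulvoouls

cell ASPECT=em, POLE=ri, CLASS=ak, GRD=ak:
underlying: repebrul-onu-o-fz-en
1. k -> g, p -> b, s -> z, t -> d / V _ V: fires at position(s) 3: rebebrulonuofzen
2. f -> v, p -> b, s -> z, t -> d / _ Z: fires at position(s) 13: rebebrulonuovzen
3. b -> p, d -> t, g -> k, v -> f, z -> s / _ #: no change
4. e -> o, i -> u / B C0 _: fires at position(s) 15: rebebrulonuovzon
surface: rebebrulonuovzon


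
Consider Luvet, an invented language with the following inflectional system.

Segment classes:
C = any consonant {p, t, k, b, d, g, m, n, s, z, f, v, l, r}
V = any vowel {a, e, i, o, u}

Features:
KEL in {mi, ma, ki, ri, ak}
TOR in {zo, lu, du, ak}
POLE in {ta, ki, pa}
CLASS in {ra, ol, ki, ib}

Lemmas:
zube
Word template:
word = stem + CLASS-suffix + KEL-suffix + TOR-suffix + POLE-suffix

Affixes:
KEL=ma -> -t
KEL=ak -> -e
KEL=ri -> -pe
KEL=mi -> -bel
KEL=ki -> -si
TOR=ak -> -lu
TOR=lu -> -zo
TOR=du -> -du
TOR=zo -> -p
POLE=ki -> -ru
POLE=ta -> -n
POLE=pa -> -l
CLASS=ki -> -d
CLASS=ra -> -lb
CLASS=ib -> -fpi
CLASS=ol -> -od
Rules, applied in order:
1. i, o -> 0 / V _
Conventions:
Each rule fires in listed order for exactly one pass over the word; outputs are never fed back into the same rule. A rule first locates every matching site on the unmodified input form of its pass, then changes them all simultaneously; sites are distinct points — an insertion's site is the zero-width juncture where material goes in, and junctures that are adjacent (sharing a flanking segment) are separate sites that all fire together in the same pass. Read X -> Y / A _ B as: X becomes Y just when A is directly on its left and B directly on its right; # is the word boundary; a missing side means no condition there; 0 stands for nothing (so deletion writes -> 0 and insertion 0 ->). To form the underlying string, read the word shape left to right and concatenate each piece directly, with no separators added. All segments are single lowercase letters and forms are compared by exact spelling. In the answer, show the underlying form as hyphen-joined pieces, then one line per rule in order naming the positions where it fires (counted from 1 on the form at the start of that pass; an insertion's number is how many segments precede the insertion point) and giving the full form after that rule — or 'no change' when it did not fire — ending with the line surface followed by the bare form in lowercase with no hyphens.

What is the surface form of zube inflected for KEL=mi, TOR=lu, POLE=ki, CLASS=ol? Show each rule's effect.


underlying: zube-od-bel-zo-ru
1. i, o -> 0 / V _: fires at position(s) 5: zubedbelzoru
surface: zubedbelzoru


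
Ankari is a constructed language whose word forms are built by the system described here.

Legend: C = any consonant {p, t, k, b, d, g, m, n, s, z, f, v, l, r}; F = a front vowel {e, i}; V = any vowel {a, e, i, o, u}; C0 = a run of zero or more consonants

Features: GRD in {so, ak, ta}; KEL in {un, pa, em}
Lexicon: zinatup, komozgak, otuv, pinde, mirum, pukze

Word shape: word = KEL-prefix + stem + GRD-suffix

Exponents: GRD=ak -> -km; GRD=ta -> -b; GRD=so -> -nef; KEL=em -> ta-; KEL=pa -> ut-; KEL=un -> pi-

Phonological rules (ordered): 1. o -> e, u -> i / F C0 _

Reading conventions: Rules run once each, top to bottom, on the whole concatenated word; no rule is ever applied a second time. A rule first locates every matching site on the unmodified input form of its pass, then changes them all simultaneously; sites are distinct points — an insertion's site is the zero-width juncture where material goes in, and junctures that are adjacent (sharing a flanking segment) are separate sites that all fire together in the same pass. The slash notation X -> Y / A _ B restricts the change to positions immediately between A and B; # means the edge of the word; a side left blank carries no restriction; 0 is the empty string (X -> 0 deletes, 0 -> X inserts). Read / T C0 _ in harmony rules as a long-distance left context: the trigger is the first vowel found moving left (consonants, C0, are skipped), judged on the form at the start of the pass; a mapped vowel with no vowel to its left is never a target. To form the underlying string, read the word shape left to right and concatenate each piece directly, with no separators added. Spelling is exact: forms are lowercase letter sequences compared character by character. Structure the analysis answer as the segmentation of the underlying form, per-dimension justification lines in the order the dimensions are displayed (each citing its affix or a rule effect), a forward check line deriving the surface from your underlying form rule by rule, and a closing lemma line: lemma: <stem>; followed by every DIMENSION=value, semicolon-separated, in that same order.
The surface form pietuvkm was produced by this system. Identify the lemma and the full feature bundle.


underlying: pi-otuv-km
GRD=ak - signalled by the affix -km
KEL=un - signalled by the affix pi-
check: piotuvkm -> pietuvkm
lemma: otuv; GRD=ak; KEL=un


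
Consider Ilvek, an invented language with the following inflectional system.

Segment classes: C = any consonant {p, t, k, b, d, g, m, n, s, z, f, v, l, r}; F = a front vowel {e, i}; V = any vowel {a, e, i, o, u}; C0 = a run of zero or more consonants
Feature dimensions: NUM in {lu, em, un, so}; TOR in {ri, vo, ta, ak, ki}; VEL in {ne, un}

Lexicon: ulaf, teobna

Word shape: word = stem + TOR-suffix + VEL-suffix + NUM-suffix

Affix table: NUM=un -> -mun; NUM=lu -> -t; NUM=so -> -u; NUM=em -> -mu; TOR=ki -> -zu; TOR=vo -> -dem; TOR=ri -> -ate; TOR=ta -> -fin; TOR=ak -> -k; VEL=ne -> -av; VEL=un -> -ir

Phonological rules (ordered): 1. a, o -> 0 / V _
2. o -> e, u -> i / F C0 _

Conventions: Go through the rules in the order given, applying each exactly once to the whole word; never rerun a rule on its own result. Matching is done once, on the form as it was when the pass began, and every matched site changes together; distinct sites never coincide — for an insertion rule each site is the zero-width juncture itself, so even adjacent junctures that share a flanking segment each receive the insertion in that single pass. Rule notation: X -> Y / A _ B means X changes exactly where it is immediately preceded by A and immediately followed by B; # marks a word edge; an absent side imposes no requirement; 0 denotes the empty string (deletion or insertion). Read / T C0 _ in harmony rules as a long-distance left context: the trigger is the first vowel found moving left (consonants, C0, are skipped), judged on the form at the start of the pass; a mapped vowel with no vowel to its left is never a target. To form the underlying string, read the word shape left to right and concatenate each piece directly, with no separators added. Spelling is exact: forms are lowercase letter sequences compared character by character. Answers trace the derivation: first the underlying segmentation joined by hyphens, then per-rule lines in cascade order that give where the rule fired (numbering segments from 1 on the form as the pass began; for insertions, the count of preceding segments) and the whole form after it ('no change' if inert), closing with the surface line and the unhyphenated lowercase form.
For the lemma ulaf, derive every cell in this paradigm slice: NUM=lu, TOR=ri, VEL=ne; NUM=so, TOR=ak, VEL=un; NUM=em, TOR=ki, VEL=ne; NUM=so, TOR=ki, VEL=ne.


cell NUM=lu, TOR=ri, VEL=ne:
underlying: ulaf-ate-av-t
1. a, o -> 0 / V _: fires at position(s) 8: ulafatevt
2. o -> e, u -> i / F C0 _: no change
surface: ulafatevt

cell NUM=so, TOR=ak, VEL=un:
underlying: ulaf-k-ir-u
1. a, o -> 0 / V _: no change
2. o -> e, u -> i / F C0 _: fires at position(s) 8: ulafkiri
surface: ulafkiri

cell NUM=em, TOR=ki, VEL=ne:
underlying: ulaf-zu-av-mu
1. a, o -> 0 / V _: fires at position(s) 7: ulafzuvmu
2. o -> e, u -> i / F C0 _: no change
surface: ulafzuvmu

cell NUM=so, TOR=ki, VEL=ne:
underlying: ulaf-zu-av-u
1. a, o -> 0 / V _: fires at position(s) 7: ulafzuvu
2. o -> e, u -> i / F C0 _: no change
surface: ulafzuvu


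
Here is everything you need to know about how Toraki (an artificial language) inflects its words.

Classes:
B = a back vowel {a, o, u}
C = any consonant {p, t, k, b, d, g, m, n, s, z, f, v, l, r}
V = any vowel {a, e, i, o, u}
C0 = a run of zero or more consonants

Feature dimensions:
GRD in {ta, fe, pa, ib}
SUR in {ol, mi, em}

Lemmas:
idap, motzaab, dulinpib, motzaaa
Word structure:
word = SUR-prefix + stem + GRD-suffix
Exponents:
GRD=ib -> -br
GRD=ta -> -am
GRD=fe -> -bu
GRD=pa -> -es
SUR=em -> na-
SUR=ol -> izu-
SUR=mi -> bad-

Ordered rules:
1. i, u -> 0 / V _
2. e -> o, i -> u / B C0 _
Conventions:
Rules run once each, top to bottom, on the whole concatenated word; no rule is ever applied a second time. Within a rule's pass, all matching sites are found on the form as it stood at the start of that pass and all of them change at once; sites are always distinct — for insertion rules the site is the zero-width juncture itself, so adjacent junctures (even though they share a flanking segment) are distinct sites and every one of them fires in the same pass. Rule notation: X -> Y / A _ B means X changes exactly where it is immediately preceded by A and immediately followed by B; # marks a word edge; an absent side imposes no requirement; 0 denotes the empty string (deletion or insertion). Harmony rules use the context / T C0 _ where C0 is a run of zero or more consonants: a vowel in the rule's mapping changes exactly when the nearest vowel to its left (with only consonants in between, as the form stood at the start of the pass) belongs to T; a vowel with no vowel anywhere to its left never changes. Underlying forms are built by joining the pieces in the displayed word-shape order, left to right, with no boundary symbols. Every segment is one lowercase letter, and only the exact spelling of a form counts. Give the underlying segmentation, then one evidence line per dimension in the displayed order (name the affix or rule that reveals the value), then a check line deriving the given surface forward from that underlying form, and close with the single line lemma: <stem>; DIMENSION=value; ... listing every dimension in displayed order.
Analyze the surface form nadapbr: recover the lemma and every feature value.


underlying: na-idap-br
GRD=ib - signalled by the affix -br
SUR=em - signalled by the affix na-
check: naidapbr -> nadapbr -> nadapbr
lemma: idap; GRD=ib; SUR=em


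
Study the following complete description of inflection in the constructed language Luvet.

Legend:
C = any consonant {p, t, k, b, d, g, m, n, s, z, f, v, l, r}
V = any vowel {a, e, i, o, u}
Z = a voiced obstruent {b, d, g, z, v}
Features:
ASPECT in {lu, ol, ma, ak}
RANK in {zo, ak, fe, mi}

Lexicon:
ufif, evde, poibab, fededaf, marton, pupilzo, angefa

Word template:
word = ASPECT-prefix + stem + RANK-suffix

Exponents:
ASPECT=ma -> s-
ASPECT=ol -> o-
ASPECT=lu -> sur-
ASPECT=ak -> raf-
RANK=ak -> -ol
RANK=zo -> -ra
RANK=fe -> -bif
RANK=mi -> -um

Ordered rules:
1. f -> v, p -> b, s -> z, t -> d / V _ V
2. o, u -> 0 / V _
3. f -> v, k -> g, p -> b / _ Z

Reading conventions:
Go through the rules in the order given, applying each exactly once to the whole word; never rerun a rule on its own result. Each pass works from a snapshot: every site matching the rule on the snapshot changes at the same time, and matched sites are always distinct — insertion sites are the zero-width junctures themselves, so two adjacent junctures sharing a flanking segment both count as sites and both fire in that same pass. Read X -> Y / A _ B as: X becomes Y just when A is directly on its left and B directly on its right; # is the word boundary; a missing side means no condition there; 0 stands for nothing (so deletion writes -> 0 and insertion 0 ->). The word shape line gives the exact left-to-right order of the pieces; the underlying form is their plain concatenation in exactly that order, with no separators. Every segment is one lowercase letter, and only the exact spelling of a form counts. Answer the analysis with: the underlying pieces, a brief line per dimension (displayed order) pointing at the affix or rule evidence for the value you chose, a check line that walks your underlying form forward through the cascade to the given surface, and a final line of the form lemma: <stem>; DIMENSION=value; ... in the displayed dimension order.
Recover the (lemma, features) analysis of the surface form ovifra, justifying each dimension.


underlying: o-ufif-ra
ASPECT=ol - signalled by the affix o-
RANK=zo - signalled by the affix -ra
check: oufifra -> ouvifra -> ovifra -> ovifra
lemma: ufif; ASPECT=ol; RANK=zo


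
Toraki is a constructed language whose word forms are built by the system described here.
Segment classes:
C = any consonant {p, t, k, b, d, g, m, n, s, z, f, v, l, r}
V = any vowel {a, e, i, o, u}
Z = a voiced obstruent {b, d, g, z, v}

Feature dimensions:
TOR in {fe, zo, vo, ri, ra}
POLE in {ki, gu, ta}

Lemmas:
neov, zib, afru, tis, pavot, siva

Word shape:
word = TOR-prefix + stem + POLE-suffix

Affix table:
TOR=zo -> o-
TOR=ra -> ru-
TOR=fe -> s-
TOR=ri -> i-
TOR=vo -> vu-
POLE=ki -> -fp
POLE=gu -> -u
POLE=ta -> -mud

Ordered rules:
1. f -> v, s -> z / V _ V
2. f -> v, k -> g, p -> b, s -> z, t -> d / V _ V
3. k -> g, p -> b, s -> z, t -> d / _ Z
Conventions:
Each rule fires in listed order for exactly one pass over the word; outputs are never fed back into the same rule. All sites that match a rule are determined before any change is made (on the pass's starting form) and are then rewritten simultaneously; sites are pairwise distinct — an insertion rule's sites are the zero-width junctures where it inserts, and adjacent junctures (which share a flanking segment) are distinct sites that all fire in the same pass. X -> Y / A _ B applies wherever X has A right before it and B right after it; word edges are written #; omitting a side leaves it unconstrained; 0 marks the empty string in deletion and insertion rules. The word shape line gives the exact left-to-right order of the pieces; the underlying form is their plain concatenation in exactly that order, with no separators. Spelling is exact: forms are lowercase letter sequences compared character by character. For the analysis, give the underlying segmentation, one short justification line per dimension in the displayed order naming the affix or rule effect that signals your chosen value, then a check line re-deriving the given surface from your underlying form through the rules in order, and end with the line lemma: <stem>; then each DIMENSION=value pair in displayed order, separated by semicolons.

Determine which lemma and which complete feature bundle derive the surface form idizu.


underlying: i-tis-u
TOR=ri - signalled by the affix i-
POLE=gu - signalled by the affix -u
check: itisu -> itizu -> idizu -> idizu
lemma: tis; TOR=ri; POLE=gu


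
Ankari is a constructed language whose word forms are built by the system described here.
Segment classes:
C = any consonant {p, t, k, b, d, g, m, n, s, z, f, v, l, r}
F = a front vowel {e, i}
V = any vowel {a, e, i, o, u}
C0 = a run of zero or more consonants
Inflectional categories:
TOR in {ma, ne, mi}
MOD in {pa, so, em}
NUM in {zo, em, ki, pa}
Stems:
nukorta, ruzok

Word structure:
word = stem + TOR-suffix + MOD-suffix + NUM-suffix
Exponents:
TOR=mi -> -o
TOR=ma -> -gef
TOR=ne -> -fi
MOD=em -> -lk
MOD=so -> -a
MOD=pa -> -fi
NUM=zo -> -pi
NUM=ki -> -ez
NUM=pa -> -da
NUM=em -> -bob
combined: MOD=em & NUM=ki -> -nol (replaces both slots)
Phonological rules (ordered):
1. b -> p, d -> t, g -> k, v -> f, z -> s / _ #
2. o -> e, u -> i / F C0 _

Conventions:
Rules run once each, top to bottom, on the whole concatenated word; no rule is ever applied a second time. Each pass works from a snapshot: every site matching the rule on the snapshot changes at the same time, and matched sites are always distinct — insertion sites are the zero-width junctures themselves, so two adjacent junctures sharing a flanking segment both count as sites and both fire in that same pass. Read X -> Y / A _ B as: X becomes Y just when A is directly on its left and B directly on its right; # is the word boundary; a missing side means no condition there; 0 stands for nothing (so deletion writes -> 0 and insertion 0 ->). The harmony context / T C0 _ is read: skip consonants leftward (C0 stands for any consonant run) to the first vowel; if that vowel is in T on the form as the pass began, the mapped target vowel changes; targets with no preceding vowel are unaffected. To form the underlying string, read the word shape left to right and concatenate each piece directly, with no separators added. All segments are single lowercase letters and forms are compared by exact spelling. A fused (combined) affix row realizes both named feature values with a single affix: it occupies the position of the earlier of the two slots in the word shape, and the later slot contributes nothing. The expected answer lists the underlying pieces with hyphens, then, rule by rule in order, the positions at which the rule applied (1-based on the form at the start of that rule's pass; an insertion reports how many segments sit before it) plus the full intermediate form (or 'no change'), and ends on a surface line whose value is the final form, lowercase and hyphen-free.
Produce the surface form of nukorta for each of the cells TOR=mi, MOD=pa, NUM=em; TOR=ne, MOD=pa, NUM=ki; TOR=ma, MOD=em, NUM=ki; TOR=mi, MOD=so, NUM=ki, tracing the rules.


cell TOR=mi, MOD=pa, NUM=em:
underlying: nukorta-o-fi-bob
1. b -> p, d -> t, g -> k, v -> f, z -> s / _ #: fires at position(s) 13: nukortaofibop
2. o -> e, u -> i / F C0 _: fires at position(s) 12: nukortaofibep
surface: nukortaofibep

cell TOR=ne, MOD=pa, NUM=ki:
underlying: nukorta-fi-fi-ez
1. b -> p, d -> t, g -> k, v -> f, z -> s / _ #: fires at position(s) 13: nukortafifies
2. o -> e, u -> i / F C0 _: no change
surface: nukortafifies

cell TOR=ma, MOD=em, NUM=ki:
underlying: nukorta-gef-nol
1. b -> p, d -> t, g -> k, v -> f, z -> s / _ #: no change
2. o -> e, u -> i / F C0 _: fires at position(s) 12: nukortagefnel
surface: nukortagefnel

cell TOR=mi, MOD=so, NUM=ki:
underlying: nukorta-o-a-ez
1. b -> p, d -> t, g -> k, v -> f, z -> s / _ #: fires at position(s) 11: nukortaoaes
2. o -> e, u -> i / F C0 _: no change
surface: nukortaoaes


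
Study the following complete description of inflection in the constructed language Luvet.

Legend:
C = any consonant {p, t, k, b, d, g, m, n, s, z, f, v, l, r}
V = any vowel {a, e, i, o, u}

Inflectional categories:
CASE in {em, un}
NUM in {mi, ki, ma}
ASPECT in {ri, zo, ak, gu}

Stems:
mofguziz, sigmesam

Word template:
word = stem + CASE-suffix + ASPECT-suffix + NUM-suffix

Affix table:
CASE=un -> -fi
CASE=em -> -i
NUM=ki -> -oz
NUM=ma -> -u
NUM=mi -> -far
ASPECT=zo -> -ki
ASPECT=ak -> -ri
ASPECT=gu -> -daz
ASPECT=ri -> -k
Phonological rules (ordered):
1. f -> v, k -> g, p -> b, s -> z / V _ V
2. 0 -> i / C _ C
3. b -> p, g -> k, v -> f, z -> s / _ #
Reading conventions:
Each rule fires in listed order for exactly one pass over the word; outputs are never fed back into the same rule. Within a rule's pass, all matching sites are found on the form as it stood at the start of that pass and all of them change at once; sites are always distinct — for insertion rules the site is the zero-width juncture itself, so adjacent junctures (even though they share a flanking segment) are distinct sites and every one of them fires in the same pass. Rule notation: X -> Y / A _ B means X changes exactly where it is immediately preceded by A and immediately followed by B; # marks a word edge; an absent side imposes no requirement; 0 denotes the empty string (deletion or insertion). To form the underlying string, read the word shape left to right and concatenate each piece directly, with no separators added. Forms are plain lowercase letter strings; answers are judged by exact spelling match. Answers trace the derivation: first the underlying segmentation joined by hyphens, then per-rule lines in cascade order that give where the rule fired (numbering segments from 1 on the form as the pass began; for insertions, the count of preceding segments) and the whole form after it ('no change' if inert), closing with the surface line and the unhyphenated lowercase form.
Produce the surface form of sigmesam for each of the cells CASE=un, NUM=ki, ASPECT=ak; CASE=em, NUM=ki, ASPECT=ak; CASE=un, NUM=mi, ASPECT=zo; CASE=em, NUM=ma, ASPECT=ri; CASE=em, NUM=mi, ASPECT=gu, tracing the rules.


cell CASE=un, NUM=ki, ASPECT=ak:
underlying: sigmesam-fi-ri-oz
1. f -> v, k -> g, p -> b, s -> z / V _ V: fires at position(s) 6: sigmezamfirioz
2. 0 -> i / C _ C: inserts after position(s) 3, 8: sigimezamifirioz
3. b -> p, g -> k, v -> f, z -> s / _ #: fires at position(s) 16: sigimezamifirios
surface: sigimezamifirios

cell CASE=em, NUM=ki, ASPECT=ak:
underlying: sigmesam-i-ri-oz
1. f -> v, k -> g, p -> b, s -> z / V _ V: fires at position(s) 6: sigmezamirioz
2. 0 -> i / C _ C: inserts after position(s) 3: sigimezamirioz
3. b -> p, g -> k, v -> f, z -> s / _ #: fires at position(s) 14: sigimezamirios
surface: sigimezamirios

cell CASE=un, NUM=mi, ASPECT=zo:
underlying: sigmesam-fi-ki-far
1. f -> v, k -> g, p -> b, s -> z / V _ V: fires at position(s) 6, 11, 13: sigmezamfigivar
2. 0 -> i / C _ C: inserts after position(s) 3, 8: sigimezamifigivar
3. b -> p, g -> k, v -> f, z -> s / _ #: no change
surface: sigimezamifigivar

cell CASE=em, NUM=ma, ASPECT=ri:
underlying: sigmesam-i-k-u
1. f -> v, k -> g, p -> b, s -> z / V _ V: fires at position(s) 6, 10: sigmezamigu
2. 0 -> i / C _ C: inserts after position(s) 3: sigimezamigu
3. b -> p, g -> k, v -> f, z -> s / _ #: no change
surface: sigimezamigu

cell CASE=em, NUM=mi, ASPECT=gu:
underlying: sigmesam-i-daz-far
1. f -> v, k -> g, p -> b, s -> z / V _ V: fires at position(s) 6: sigmezamidazfar
2. 0 -> i / C _ C: inserts after position(s) 3, 12: sigimezamidazifar
3. b -> p, g -> k, v -> f, z -> s / _ #: no change
surface: sigimezamidazifar


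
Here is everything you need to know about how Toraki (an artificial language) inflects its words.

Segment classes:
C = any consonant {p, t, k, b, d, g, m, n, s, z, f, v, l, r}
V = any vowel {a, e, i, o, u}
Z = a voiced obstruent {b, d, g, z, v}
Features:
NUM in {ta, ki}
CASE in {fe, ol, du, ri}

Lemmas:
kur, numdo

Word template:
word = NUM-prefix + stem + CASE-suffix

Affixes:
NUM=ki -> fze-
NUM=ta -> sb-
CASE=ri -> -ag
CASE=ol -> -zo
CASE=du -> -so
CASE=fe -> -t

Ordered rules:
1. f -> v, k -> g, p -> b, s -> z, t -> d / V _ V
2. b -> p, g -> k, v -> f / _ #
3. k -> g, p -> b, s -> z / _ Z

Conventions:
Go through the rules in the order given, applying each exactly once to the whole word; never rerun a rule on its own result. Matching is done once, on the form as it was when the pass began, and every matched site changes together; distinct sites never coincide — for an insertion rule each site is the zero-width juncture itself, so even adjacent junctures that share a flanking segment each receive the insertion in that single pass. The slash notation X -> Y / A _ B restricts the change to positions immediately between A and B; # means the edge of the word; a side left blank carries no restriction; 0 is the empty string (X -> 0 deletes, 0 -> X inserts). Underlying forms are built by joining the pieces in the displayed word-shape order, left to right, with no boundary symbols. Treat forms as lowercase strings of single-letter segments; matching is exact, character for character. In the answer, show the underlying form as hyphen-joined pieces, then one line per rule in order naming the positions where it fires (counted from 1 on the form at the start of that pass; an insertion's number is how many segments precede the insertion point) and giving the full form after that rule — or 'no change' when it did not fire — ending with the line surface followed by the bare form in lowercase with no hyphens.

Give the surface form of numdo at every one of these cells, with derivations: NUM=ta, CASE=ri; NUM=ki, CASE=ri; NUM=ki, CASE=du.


cell NUM=ta, CASE=ri:
underlying: sb-numdo-ag
1. f -> v, k -> g, p -> b, s -> z, t -> d / V _ V: no change
2. b -> p, g -> k, v -> f / _ #: fires at position(s) 9: sbnumdoak
3. k -> g, p -> b, s -> z / _ Z: fires at position(s) 1: zbnumdoak
surface: zbnumdoak

cell NUM=ki, CASE=ri:
underlying: fze-numdo-ag
1. f -> v, k -> g, p -> b, s -> z, t -> d / V _ V: no change
2. b -> p, g -> k, v -> f / _ #: fires at position(s) 10: fzenumdoak
3. k -> g, p -> b, s -> z / _ Z: no change
surface: fzenumdoak

cell NUM=ki, CASE=du:
underlying: fze-numdo-so
1. f -> v, k -> g, p -> b, s -> z, t -> d / V _ V: fires at position(s) 9: fzenumdozo
2. b -> p, g -> k, v -> f / _ #: no change
3. k -> g, p -> b, s -> z / _ Z: no change
surface: fzenumdozo
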